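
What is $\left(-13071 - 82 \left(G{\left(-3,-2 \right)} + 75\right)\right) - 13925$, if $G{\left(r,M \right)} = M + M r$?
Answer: $-33474$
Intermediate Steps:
$\left(-13071 - 82 \left(G{\left(-3,-2 \right)} + 75\right)\right) - 13925 = \left(-13071 - 82 \left(- 2 \left(1 - 3\right) + 75\right)\right) - 13925 = \left(-13071 - 82 \left(\left(-2\right) \left(-2\right) + 75\right)\right) - 13925 = \left(-13071 - 82 \left(4 + 75\right)\right) - 13925 = \left(-13071 - 6478\right) - 13925 = -19549 - 13925 = -33474$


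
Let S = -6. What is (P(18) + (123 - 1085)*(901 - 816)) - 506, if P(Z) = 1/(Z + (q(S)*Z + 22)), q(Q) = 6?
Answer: -12176847/148 ≈ -82276.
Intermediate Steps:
P(Z) = 1/(22 + 7*Z) (P(Z) = 1/(Z + (6*Z + 22)) = 1/(Z + (22 + 6*Z)) = 1/(22 + 7*Z))
(P(18) + (123 - 1085)*(901 - 816)) - 506 = (1/(22 + 7*18) + (123 - 1085)*(901 - 816)) - 506 = (1/(22 + 126) - 962*85) - 506 = (1/148 - 81770) - 506 = -12101959/148 - 506 = -12176847/148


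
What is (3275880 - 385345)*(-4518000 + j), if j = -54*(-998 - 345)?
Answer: -12849809750730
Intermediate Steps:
j = 72522 (j = -54*(-1343) = 72522)
(3275880 - 385345)*(-4518000 + j) = (3275880 - 385345)*(-4518000 + 72522) = 2890535*(-4445478) = -12849809750730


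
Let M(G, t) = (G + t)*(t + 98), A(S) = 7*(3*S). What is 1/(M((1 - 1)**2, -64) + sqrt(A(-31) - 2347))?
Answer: -1088/2368987 - I*sqrt(2998)/4737974 ≈ -0.00045927 - 1.1556e-5*I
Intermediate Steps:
A(S) = 21*S
M(G, t) = (98 + t)*(G + t) (M(G, t) = (G + t)*(98 + t) = (98 + t)*(G + t))
1/(M((1 - 1)**2, -64) + sqrt(A(-31) - 2347)) = 1/(((-64)**2 + 98*(1 - 1)**2 + 98*(-64) + (1 - 1)**2*(-64)) + sqrt(21*(-31) - 2347)) = 1/((4096 + 98*0**2 - 6272 + 0**2*(-64)) + sqrt(-651 - 2347)) = 1/((4096 + 98*0 - 6272 + 0*(-64)) + sqrt(-2998)) = 1/((4096 + 0 - 6272 + 0) + I*sqrt(2998)) = 1/(-2176 + I*sqrt(2998))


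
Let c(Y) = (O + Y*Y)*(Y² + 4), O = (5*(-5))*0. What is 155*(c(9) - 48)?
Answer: 1059735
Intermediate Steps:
O = 0 (O = -25*0 = 0)
c(Y) = Y²*(4 + Y²) (c(Y) = (0 + Y*Y)*(Y² + 4) = (0 + Y²)*(4 + Y²) = Y²*(4 + Y²))
155*(c(9) - 48) = 155*(9²*(4 + 9²) - 48) = 155*(81*(4 + 81) - 48) = 155*(81*85 - 48) = 155*(6885 - 48) = 155*6837 = 1059735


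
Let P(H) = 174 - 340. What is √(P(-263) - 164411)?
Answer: I*√164577 ≈ 405.68*I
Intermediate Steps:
P(H) = -166
√(P(-263) - 164411) = √(-166 - 164411) = √(-164577) = I*√164577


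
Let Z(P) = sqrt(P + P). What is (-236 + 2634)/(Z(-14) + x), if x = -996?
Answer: -597102/248011 - 1199*I*sqrt(7)/248011 ≈ -2.4076 - 0.012791*I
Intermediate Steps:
Z(P) = sqrt(2)*sqrt(P) (Z(P) = sqrt(2*P) = sqrt(2)*sqrt(P))
(-236 + 2634)/(Z(-14) + x) = (-236 + 2634)/(sqrt(2)*sqrt(-14) - 996) = 2398/(sqrt(2)*(I*sqrt(14)) - 996) = 2398/(2*I*sqrt(7) - 996) = 2398/(-996 + 2*I*sqrt(7))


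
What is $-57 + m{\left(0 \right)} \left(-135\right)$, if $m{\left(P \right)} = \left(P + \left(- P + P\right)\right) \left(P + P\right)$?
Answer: $-57$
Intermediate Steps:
$m{\left(P \right)} = 2 P^{2}$ ($m{\left(P \right)} = \left(P + 0\right) 2 P = P 2 P = 2 P^{2}$)
$-57 + m{\left(0 \right)} \left(-135\right) = -57 + 2 \cdot 0^{2} \left(-135\right) = -57 + 2 \cdot 0 \left(-135\right) = -57 + 0 \left(-135\right) = -57 + 0 = -57$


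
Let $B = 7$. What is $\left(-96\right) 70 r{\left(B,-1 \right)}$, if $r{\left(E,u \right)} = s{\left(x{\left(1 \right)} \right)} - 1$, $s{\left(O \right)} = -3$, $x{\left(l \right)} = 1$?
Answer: $26880$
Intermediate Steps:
$r{\left(E,u \right)} = -4$ ($r{\left(E,u \right)} = -3 - 1 = -4$)
$\left(-96\right) 70 r{\left(B,-1 \right)} = \left(-96\right) 70 \left(-4\right) = \left(-6720\right) \left(-4\right) = 26880$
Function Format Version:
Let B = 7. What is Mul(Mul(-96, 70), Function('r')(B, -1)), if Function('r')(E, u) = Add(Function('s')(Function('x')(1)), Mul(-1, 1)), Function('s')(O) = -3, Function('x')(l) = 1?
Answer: 26880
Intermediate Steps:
Function('r')(E, u) = -4 (Function('r')(E, u) = Add(-3, Mul(-1, 1)) = Add(-3, -1) = -4)
Mul(Mul(-96, 70), Function('r')(B, -1)) = Mul(Mul(-96, 70), -4) = Mul(-6720, -4) = 26880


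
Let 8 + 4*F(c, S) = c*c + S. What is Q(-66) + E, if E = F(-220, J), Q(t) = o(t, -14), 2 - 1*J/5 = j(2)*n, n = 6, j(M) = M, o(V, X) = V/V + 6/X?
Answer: 169205/14 ≈ 12086.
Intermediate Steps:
o(V, X) = 1 + 6/X
J = -50 (J = 10 - 10*6 = 10 - 5*12 = 10 - 60 = -50)
Q(t) = 4/7 (Q(t) = (6 - 14)/(-14) = -1/14*(-8) = 4/7)
F(c, S) = -2 + S/4 + c²/4 (F(c, S) = -2 + (c*c + S)/4 = -2 + (c² + S)/4 = -2 + (S + c²)/4 = -2 + (S/4 + c²/4) = -2 + S/4 + c²/4)
E = 24171/2 (E = -2 + (¼)*(-50) + (¼)*(-220)² = -2 - 25/2 + (¼)*48400 = -2 - 25/2 + 12100 = 24171/2 ≈ 12086.)
Q(-66) + E = 4/7 + 24171/2 = 169205/14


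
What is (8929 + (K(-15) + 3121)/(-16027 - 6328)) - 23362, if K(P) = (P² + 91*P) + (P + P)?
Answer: -322651666/22355 ≈ -14433.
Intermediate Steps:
K(P) = P² + 93*P (K(P) = (P² + 91*P) + 2*P = P² + 93*P)
(8929 + (K(-15) + 3121)/(-16027 - 6328)) - 23362 = (8929 + (-15*(93 - 15) + 3121)/(-16027 - 6328)) - 23362 = (8929 + (-15*78 + 3121)/(-22355)) - 23362 = (8929 + (-1170 + 3121)*(-1/22355)) - 23362 = (8929 + 1951*(-1/22355)) - 23362 = (8929 - 1951/22355) - 23362 = 199605844/22355 - 23362 = -322651666/22355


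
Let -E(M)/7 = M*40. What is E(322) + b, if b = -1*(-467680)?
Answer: 377520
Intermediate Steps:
E(M) = -280*M (E(M) = -7*M*40 = -280*M)
b = 467680
E(322) + b = -280*322 + 467680 = -90160 + 467680 = 377520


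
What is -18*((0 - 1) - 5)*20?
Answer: 2160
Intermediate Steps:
-18*((0 - 1) - 5)*20 = -18*(-1 - 5)*20 = -18*(-6)*20 = 108*20 = 2160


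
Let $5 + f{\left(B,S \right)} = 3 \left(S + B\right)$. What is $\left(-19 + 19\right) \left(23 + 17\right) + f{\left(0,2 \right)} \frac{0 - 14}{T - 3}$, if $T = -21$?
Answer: $\frac{7}{12} \approx 0.58333$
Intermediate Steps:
$f{\left(B,S \right)} = -5 + 3 B + 3 S$ ($f{\left(B,S \right)} = -5 + 3 \left(S + B\right) = -5 + 3 \left(B + S\right) = -5 + \left(3 B + 3 S\right) = -5 + 3 B + 3 S$)
$\left(-19 + 19\right) \left(23 + 17\right) + f{\left(0,2 \right)} \frac{0 - 14}{T - 3} = \left(-19 + 19\right) \left(23 + 17\right) + \left(-5 + 3 \cdot 0 + 3 \cdot 2\right) \frac{0 - 14}{-21 - 3} = 0 \cdot 40 + \left(-5 + 0 + 6\right) \left(- \frac{14}{-24}\right) = 0 + 1 \left(\left(-14\right) \left(- \frac{1}{24}\right)\right) = 0 + 1 \cdot \frac{7}{12} = 0 + \frac{7}{12} = \frac{7}{12}$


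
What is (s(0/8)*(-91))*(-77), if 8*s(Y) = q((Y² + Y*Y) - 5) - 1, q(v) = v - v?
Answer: -7007/8 ≈ -875.88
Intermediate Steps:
q(v) = 0
s(Y) = -⅛ (s(Y) = (0 - 1)/8 = (⅛)*(-1) = -⅛)
(s(0/8)*(-91))*(-77) = -⅛*(-91)*(-77) = (91/8)*(-77) = -7007/8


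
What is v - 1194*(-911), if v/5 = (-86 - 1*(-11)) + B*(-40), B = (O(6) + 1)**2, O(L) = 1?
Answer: 1086559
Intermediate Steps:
B = 4 (B = (1 + 1)**2 = 2**2 = 4)
v = -1175 (v = 5*((-86 - 1*(-11)) + 4*(-40)) = 5*((-86 + 11) - 160) = 5*(-75 - 160) = 5*(-235) = -1175)
v - 1194*(-911) = -1175 - 1194*(-911) = -1175 + 1087734 = 1086559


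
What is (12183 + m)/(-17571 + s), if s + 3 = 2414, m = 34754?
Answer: -46937/15160 ≈ -3.0961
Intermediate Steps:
s = 2411 (s = -3 + 2414 = 2411)
(12183 + m)/(-17571 + s) = (12183 + 34754)/(-17571 + 2411) = 46937/(-15160) = 46937*(-1/15160) = -46937/15160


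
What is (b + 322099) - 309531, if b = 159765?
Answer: 172333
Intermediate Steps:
(b + 322099) - 309531 = (159765 + 322099) - 309531 = 481864 - 309531 = 172333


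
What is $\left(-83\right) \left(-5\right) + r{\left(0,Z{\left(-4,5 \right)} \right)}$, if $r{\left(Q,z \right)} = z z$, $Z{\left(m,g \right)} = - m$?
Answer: $431$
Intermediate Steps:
$r{\left(Q,z \right)} = z^{2}$
$\left(-83\right) \left(-5\right) + r{\left(0,Z{\left(-4,5 \right)} \right)} = \left(-83\right) \left(-5\right) + \left(\left(-1\right) \left(-4\right)\right)^{2} = 415 + 4^{2} = 415 + 16 = 431$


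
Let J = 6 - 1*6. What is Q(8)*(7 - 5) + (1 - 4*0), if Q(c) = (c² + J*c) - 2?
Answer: 125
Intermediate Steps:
J = 0 (J = 6 - 6 = 0)
Q(c) = -2 + c² (Q(c) = (c² + 0*c) - 2 = (c² + 0) - 2 = c² - 2 = -2 + c²)
Q(8)*(7 - 5) + (1 - 4*0) = (-2 + 8²)*(7 - 5) + (1 - 4*0) = (-2 + 64)*2 + (1 + 0) = 62*2 + 1 = 124 + 1 = 125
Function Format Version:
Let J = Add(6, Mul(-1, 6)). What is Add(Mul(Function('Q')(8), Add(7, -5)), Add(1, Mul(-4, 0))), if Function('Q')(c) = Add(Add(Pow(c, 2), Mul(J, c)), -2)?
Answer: 125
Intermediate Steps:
J = 0 (J = Add(6, -6) = 0)
Function('Q')(c) = Add(-2, Pow(c, 2)) (Function('Q')(c) = Add(Add(Pow(c, 2), Mul(0, c)), -2) = Add(Add(Pow(c, 2), 0), -2) = Add(Pow(c, 2), -2) = Add(-2, Pow(c, 2)))
Add(Mul(Function('Q')(8), Add(7, -5)), Add(1, Mul(-4, 0))) = Add(Mul(Add(-2, Pow(8, 2)), Add(7, -5)), Add(1, Mul(-4, 0))) = Add(Mul(Add(-2, 64), 2), Add(1, 0)) = Add(Mul(62, 2), 1) = Add(124, 1) = 125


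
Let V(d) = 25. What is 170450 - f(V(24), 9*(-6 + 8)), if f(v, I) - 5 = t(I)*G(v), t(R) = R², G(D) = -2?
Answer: 171093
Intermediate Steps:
f(v, I) = 5 - 2*I² (f(v, I) = 5 + I²*(-2) = 5 - 2*I²)
170450 - f(V(24), 9*(-6 + 8)) = 170450 - (5 - 2*81*(-6 + 8)²) = 170450 - (5 - 2*(9*2)²) = 170450 - (5 - 2*18²) = 170450 - (5 - 2*324) = 170450 - (5 - 648) = 170450 - 1*(-643) = 170450 + 643 = 171093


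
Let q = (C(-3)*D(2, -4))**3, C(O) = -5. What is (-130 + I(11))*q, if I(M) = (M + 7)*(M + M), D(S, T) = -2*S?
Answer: 2128000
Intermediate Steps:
I(M) = 2*M*(7 + M) (I(M) = (7 + M)*(2*M) = 2*M*(7 + M))
q = 8000 (q = (-(-10)*2)**3 = (-5*(-4))**3 = 20**3 = 8000)
(-130 + I(11))*q = (-130 + 2*11*(7 + 11))*8000 = (-130 + 2*11*18)*8000 = (-130 + 396)*8000 = 266*8000 = 2128000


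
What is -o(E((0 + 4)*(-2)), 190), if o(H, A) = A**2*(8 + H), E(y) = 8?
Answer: -577600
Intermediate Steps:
-o(E((0 + 4)*(-2)), 190) = -190**2*(8 + 8) = -36100*16 = -1*577600 = -577600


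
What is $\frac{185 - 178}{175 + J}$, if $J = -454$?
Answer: $- \frac{7}{279} \approx -0.02509$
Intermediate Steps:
$\frac{185 - 178}{175 + J} = \frac{185 - 178}{175 - 454} = \frac{7}{-279} = 7 \left(- \frac{1}{279}\right) = - \frac{7}{279}$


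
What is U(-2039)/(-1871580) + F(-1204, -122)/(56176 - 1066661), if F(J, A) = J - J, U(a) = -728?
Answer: 182/467895 ≈ 0.00038898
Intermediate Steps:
F(J, A) = 0
U(-2039)/(-1871580) + F(-1204, -122)/(56176 - 1066661) = -728/(-1871580) + 0/(56176 - 1066661) = -728*(-1/1871580) + 0/(-1010485) = 182/467895 + 0*(-1/1010485) = 182/467895 + 0 = 182/467895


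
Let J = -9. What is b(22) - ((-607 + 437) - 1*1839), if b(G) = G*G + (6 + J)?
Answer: 2490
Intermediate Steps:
b(G) = -3 + G² (b(G) = G*G + (6 - 9) = G² - 3 = -3 + G²)
b(22) - ((-607 + 437) - 1*1839) = (-3 + 22²) - ((-607 + 437) - 1*1839) = (-3 + 484) - (-170 - 1839) = 481 - 1*(-2009) = 481 + 2009 = 2490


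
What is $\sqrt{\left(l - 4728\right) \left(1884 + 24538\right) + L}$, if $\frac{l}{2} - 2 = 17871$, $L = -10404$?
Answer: $2 \sqrt{204886798} \approx 28628.0$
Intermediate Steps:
$l = 35746$ ($l = 4 + 2 \cdot 17871 = 4 + 35742 = 35746$)
$\sqrt{\left(l - 4728\right) \left(1884 + 24538\right) + L} = \sqrt{\left(35746 - 4728\right) \left(1884 + 24538\right) - 10404} = \sqrt{31018 \cdot 26422 - 10404} = \sqrt{819557596 - 10404} = \sqrt{819547192} = 2 \sqrt{204886798}$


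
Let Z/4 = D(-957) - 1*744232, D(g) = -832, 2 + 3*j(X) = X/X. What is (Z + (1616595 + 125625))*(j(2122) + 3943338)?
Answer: -14645981974468/3 ≈ -4.8820e+12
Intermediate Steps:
j(X) = -1/3 (j(X) = -2/3 + (X/X)/3 = -2/3 + (1/3)*1 = -2/3 + 1/3 = -1/3)
Z = -2980256 (Z = 4*(-832 - 1*744232) = 4*(-832 - 744232) = 4*(-745064) = -2980256)
(Z + (1616595 + 125625))*(j(2122) + 3943338) = (-2980256 + (1616595 + 125625))*(-1/3 + 3943338) = (-2980256 + 1742220)*(11830013/3) = -1238036*11830013/3 = -14645981974468/3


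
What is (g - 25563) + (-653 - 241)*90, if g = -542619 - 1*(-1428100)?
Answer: 779458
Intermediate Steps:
g = 885481 (g = -542619 + 1428100 = 885481)
(g - 25563) + (-653 - 241)*90 = (885481 - 25563) + (-653 - 241)*90 = 859918 - 894*90 = 859918 - 80460 = 779458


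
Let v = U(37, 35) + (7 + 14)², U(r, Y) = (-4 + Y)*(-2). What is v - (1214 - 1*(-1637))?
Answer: -2472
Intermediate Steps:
U(r, Y) = 8 - 2*Y
v = 379 (v = (8 - 2*35) + (7 + 14)² = (8 - 70) + 21² = -62 + 441 = 379)
v - (1214 - 1*(-1637)) = 379 - (1214 - 1*(-1637)) = 379 - (1214 + 1637) = 379 - 1*2851 = 379 - 2851 = -2472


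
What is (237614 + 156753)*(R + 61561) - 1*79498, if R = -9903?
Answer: 20372130988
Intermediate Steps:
(237614 + 156753)*(R + 61561) - 1*79498 = (237614 + 156753)*(-9903 + 61561) - 1*79498 = 394367*51658 - 79498 = 20372210486 - 79498 = 20372130988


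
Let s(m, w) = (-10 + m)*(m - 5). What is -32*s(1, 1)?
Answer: -1152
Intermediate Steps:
s(m, w) = (-10 + m)*(-5 + m)
-32*s(1, 1) = -32*(50 + 1**2 - 15*1) = -32*(50 + 1 - 15) = -32*36 = -1152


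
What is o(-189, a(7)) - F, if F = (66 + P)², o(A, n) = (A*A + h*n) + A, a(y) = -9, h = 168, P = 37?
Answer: 23411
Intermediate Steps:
o(A, n) = A + A² + 168*n (o(A, n) = (A*A + 168*n) + A = (A² + 168*n) + A = A + A² + 168*n)
F = 10609 (F = (66 + 37)² = 103² = 10609)
o(-189, a(7)) - F = (-189 + (-189)² + 168*(-9)) - 1*10609 = (-189 + 35721 - 1512) - 10609 = 34020 - 10609 = 23411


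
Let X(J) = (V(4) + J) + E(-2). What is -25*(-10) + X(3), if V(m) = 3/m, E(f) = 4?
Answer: 1031/4 ≈ 257.75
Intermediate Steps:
X(J) = 19/4 + J (X(J) = (3/4 + J) + 4 = (3*(¼) + J) + 4 = (¾ + J) + 4 = 19/4 + J)
-25*(-10) + X(3) = -25*(-10) + (19/4 + 3) = 250 + 31/4 = 1031/4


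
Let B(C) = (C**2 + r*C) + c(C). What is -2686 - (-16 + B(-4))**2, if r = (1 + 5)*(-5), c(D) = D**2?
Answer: -21182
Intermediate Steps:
r = -30 (r = 6*(-5) = -30)
B(C) = -30*C + 2*C**2 (B(C) = (C**2 - 30*C) + C**2 = -30*C + 2*C**2)
-2686 - (-16 + B(-4))**2 = -2686 - (-16 + 2*(-4)*(-15 - 4))**2 = -2686 - (-16 + 2*(-4)*(-19))**2 = -2686 - (-16 + 152)**2 = -2686 - 1*136**2 = -2686 - 1*18496 = -2686 - 18496 = -21182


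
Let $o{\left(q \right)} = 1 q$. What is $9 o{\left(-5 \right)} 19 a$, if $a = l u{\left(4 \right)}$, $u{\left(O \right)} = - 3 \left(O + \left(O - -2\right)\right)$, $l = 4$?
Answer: $102600$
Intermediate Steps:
$o{\left(q \right)} = q$
$u{\left(O \right)} = -6 - 6 O$ ($u{\left(O \right)} = - 3 \left(O + \left(O + 2\right)\right) = - 3 \left(O + \left(2 + O\right)\right) = - 3 \left(2 + 2 O\right) = -6 - 6 O$)
$a = -120$ ($a = 4 \left(-6 - 24\right) = 4 \left(-30\right) = -120$)
$9 o{\left(-5 \right)} 19 a = 9 \left(-5\right) 19 \left(-120\right) = \left(-45\right) 19 \left(-120\right) = \left(-855\right) \left(-120\right) = 102600$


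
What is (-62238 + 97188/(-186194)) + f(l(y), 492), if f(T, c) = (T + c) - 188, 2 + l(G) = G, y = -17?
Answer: -5767687035/93097 ≈ -61954.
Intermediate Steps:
l(G) = -2 + G
f(T, c) = -188 + T + c
(-62238 + 97188/(-186194)) + f(l(y), 492) = (-62238 + 97188/(-186194)) + (-188 + (-2 - 17) + 492) = (-62238 + 97188*(-1/186194)) + (-188 - 19 + 492) = (-62238 - 48594/93097) + 285 = -5794219680/93097 + 285 = -5767687035/93097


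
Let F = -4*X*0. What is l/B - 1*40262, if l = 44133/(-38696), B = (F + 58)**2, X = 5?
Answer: -5241039220261/130173344 ≈ -40262.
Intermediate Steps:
F = 0 (F = -4*5*0 = -20*0 = 0)
B = 3364 (B = (0 + 58)**2 = 58**2 = 3364)
l = -44133/38696 (l = 44133*(-1/38696) = -44133/38696 ≈ -1.1405)
l/B - 1*40262 = -44133/38696/3364 - 1*40262 = -44133/38696*1/3364 - 40262 = -44133/130173344 - 40262 = -5241039220261/130173344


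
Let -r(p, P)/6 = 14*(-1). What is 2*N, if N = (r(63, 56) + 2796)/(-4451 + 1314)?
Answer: -5760/3137 ≈ -1.8361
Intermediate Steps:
r(p, P) = 84 (r(p, P) = -84*(-1) = -6*(-14) = 84)
N = -2880/3137 (N = (84 + 2796)/(-4451 + 1314) = 2880/(-3137) = 2880*(-1/3137) = -2880/3137 ≈ -0.91807)
2*N = 2*(-2880/3137) = -5760/3137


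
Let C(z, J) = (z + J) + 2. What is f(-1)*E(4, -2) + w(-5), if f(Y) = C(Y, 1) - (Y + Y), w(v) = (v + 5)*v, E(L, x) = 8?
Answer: 32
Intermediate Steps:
C(z, J) = 2 + J + z (C(z, J) = (J + z) + 2 = 2 + J + z)
w(v) = v*(5 + v) (w(v) = (5 + v)*v = v*(5 + v))
f(Y) = 3 - Y (f(Y) = (2 + 1 + Y) - (Y + Y) = (3 + Y) - 2*Y = 3 - Y)
f(-1)*E(4, -2) + w(-5) = (3 - 1*(-1))*8 - 5*(5 - 5) = (3 + 1)*8 - 5*0 = 4*8 + 0 = 32 + 0 = 32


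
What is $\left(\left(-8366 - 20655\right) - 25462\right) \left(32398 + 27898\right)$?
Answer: $-3285106968$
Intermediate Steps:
$\left(\left(-8366 - 20655\right) - 25462\right) \left(32398 + 27898\right) = \left(-29021 - 25462\right) 60296 = \left(-54483\right) 60296 = -3285106968$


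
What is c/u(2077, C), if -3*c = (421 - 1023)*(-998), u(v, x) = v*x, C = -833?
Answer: 85828/741489 ≈ 0.11575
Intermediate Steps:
c = -600796/3 (c = -(421 - 1023)*(-998)/3 = -(-602)*(-998)/3 = -⅓*600796 = -600796/3 ≈ -2.0027e+5)
c/u(2077, C) = -600796/(3*(2077*(-833))) = -600796/3/(-1730141) = -600796/3*(-1/1730141) = 85828/741489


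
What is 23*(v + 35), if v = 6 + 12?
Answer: 1219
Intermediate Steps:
v = 18
23*(v + 35) = 23*(18 + 35) = 23*53 = 1219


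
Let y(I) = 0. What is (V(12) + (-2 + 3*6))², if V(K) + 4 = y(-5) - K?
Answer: 0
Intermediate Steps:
V(K) = -4 - K (V(K) = -4 + (0 - K) = -4 - K)
(V(12) + (-2 + 3*6))² = ((-4 - 1*12) + (-2 + 3*6))² = ((-4 - 12) + (-2 + 18))² = (-16 + 16)² = 0² = 0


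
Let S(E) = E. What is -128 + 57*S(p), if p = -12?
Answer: -812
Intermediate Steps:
-128 + 57*S(p) = -128 + 57*(-12) = -128 - 684 = -812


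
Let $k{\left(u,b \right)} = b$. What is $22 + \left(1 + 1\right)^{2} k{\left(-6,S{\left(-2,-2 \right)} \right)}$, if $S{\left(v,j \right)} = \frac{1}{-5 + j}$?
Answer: $\frac{150}{7} \approx 21.429$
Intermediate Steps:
$22 + \left(1 + 1\right)^{2} k{\left(-6,S{\left(-2,-2 \right)} \right)} = 22 + \frac{\left(1 + 1\right)^{2}}{-5 - 2} = 22 + \frac{2^{2}}{-7} = 22 + 4 \left(- \frac{1}{7}\right) = 22 - \frac{4}{7} = \frac{150}{7}$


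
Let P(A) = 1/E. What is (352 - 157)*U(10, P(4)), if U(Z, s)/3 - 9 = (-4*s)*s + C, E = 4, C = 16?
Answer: 57915/4 ≈ 14479.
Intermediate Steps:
P(A) = ¼ (P(A) = 1/4 = ¼)
U(Z, s) = 75 - 12*s² (U(Z, s) = 27 + 3*((-4*s)*s + 16) = 27 + 3*(-4*s² + 16) = 27 + 3*(16 - 4*s²) = 27 + (48 - 12*s²) = 75 - 12*s²)
(352 - 157)*U(10, P(4)) = (352 - 157)*(75 - 12*(¼)²) = 195*(75 - 12*1/16) = 195*(75 - ¾) = 195*(297/4) = 57915/4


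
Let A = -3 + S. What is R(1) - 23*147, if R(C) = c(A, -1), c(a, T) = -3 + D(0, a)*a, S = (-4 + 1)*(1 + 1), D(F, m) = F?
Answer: -3384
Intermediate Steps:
S = -6 (S = -3*2 = -6)
A = -9 (A = -3 - 6 = -9)
c(a, T) = -3 (c(a, T) = -3 + 0*a = -3 + 0 = -3)
R(C) = -3
R(1) - 23*147 = -3 - 23*147 = -3 - 3381 = -3384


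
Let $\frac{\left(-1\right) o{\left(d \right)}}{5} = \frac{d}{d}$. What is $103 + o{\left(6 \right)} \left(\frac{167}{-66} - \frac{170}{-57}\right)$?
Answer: $\frac{42109}{418} \approx 100.74$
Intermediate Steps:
$o{\left(d \right)} = -5$ ($o{\left(d \right)} = - 5 \frac{d}{d} = \left(-5\right) 1 = -5$)
$103 + o{\left(6 \right)} \left(\frac{167}{-66} - \frac{170}{-57}\right) = 103 - 5 \left(\frac{167}{-66} - \frac{170}{-57}\right) = 103 - 5 \left(167 \left(- \frac{1}{66}\right) - - \frac{170}{57}\right) = 103 - 5 \left(- \frac{167}{66} + \frac{170}{57}\right) = 103 - \frac{945}{418} = \frac{42109}{418}$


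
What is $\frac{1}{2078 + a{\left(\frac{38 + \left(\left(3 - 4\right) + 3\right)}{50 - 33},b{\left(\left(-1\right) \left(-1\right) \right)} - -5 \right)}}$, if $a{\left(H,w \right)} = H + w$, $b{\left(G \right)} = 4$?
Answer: $\frac{17}{35519} \approx 0.00047862$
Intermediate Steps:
$\frac{1}{2078 + a{\left(\frac{38 + \left(\left(3 - 4\right) + 3\right)}{50 - 33},b{\left(\left(-1\right) \left(-1\right) \right)} - -5 \right)}} = \frac{1}{2078 + \left(\frac{38 + \left(\left(3 - 4\right) + 3\right)}{50 - 33} + \left(4 - -5\right)\right)} = \frac{1}{2078 + \left(\frac{38 + \left(-1 + 3\right)}{17} + \left(4 + 5\right)\right)} = \frac{1}{2078 + \left(\left(38 + 2\right) \frac{1}{17} + 9\right)} = \frac{1}{2078 + \left(40 \cdot \frac{1}{17} + 9\right)} = \frac{1}{2078 + \left(\frac{40}{17} + 9\right)} = \frac{1}{2078 + \frac{193}{17}} = \frac{1}{\frac{35519}{17}} = \frac{17}{35519}$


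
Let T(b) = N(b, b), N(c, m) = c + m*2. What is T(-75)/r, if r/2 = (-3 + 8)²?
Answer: -9/2 ≈ -4.5000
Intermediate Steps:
r = 50 (r = 2*(-3 + 8)² = 2*5² = 2*25 = 50)
N(c, m) = c + 2*m
T(b) = 3*b (T(b) = b + 2*b = 3*b)
T(-75)/r = (3*(-75))/50 = -225*1/50 = -9/2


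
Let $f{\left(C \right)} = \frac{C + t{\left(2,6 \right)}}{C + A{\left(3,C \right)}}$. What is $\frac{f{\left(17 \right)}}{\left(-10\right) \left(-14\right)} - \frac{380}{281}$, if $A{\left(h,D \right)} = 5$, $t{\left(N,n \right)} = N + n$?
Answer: $- \frac{232675}{173096} \approx -1.3442$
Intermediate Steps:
$f{\left(C \right)} = \frac{8 + C}{5 + C}$ ($f{\left(C \right)} = \frac{C + \left(2 + 6\right)}{C + 5} = \frac{C + 8}{5 + C} = \frac{8 + C}{5 + C}$)
$\frac{f{\left(17 \right)}}{\left(-10\right) \left(-14\right)} - \frac{380}{281} = \frac{\frac{1}{5 + 17} \left(8 + 17\right)}{\left(-10\right) \left(-14\right)} - \frac{380}{281} = \frac{\frac{1}{22} \cdot 25}{140} - \frac{380}{281} = \frac{1}{22} \cdot 25 \cdot \frac{1}{140} - \frac{380}{281} = \frac{25}{22} \cdot \frac{1}{140} - \frac{380}{281} = \frac{5}{616} - \frac{380}{281} = - \frac{232675}{173096}$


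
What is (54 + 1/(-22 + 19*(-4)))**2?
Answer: 27994681/9604 ≈ 2914.9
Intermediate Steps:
(54 + 1/(-22 + 19*(-4)))**2 = (54 + 1/(-22 - 76))**2 = (54 + 1/(-98))**2 = (54 - 1/98)**2 = (5291/98)**2 = 27994681/9604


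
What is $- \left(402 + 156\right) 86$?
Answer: $-47988$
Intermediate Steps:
$- \left(402 + 156\right) 86 = - 558 \cdot 86 = \left(-1\right) 47988 = -47988$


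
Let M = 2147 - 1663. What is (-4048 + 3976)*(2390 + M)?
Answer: -206928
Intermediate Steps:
M = 484
(-4048 + 3976)*(2390 + M) = (-4048 + 3976)*(2390 + 484) = -72*2874 = -206928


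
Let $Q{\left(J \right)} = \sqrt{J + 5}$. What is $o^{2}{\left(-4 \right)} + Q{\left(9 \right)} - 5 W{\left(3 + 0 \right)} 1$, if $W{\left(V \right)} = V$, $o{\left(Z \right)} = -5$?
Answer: $25 - 15 \sqrt{14} \approx -31.125$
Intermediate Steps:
$Q{\left(J \right)} = \sqrt{5 + J}$
$o^{2}{\left(-4 \right)} + Q{\left(9 \right)} - 5 W{\left(3 + 0 \right)} 1 = \left(-5\right)^{2} + \sqrt{5 + 9} - 5 \left(3 + 0\right) 1 = 25 + \sqrt{14} \left(-5\right) 3 \cdot 1 = 25 + \sqrt{14} \left(\left(-15\right) 1\right) = 25 + \sqrt{14} \left(-15\right) = 25 - 15 \sqrt{14}$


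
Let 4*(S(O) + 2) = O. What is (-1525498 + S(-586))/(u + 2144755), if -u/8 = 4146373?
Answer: 3051293/62052458 ≈ 0.049173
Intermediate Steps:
u = -33170984 (u = -8*4146373 = -33170984)
S(O) = -2 + O/4
(-1525498 + S(-586))/(u + 2144755) = (-1525498 + (-2 + (¼)*(-586)))/(-33170984 + 2144755) = (-1525498 + (-2 - 293/2))/(-31026229) = (-1525498 - 297/2)*(-1/31026229) = -3051293/2*(-1/31026229) = 3051293/62052458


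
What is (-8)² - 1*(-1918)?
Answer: 1982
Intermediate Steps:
(-8)² - 1*(-1918) = 64 + 1918 = 1982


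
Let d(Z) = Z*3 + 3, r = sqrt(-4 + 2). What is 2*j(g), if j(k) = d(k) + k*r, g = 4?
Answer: 30 + 8*I*sqrt(2) ≈ 30.0 + 11.314*I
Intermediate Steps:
r = I*sqrt(2) (r = sqrt(-2) = I*sqrt(2) ≈ 1.4142*I)
d(Z) = 3 + 3*Z (d(Z) = 3*Z + 3 = 3 + 3*Z)
j(k) = 3 + 3*k + I*k*sqrt(2) (j(k) = (3 + 3*k) + k*(I*sqrt(2)) = (3 + 3*k) + I*k*sqrt(2) = 3 + 3*k + I*k*sqrt(2))
2*j(g) = 2*(3 + 3*4 + I*4*sqrt(2)) = 2*(3 + 12 + 4*I*sqrt(2)) = 2*(15 + 4*I*sqrt(2)) = 30 + 8*I*sqrt(2)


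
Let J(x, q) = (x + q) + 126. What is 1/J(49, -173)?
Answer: ½ ≈ 0.50000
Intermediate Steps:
J(x, q) = 126 + q + x (J(x, q) = (q + x) + 126 = 126 + q + x)
1/J(49, -173) = 1/(126 - 173 + 49) = 1/2 = ½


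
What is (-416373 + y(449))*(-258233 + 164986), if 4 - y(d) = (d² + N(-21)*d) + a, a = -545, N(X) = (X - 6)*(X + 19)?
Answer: 59833895737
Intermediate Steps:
N(X) = (-6 + X)*(19 + X)
y(d) = 549 - d² - 54*d (y(d) = 4 - ((d² + (-114 + (-21)² + 13*(-21))*d) - 545) = 4 - ((d² + (-114 + 441 - 273)*d) - 545) = 4 - ((d² + 54*d) - 545) = 4 - (-545 + d² + 54*d) = 4 + (545 - d² - 54*d) = 549 - d² - 54*d)
(-416373 + y(449))*(-258233 + 164986) = (-416373 + (549 - 1*449² - 54*449))*(-258233 + 164986) = (-416373 + (549 - 1*201601 - 24246))*(-93247) = (-416373 + (549 - 201601 - 24246))*(-93247) = (-416373 - 225298)*(-93247) = -641671*(-93247) = 59833895737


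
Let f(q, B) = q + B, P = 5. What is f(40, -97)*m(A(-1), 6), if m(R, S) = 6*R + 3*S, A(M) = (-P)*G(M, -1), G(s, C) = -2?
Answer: -4446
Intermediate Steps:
A(M) = 10 (A(M) = -1*5*(-2) = -5*(-2) = 10)
m(R, S) = 3*S + 6*R
f(q, B) = B + q
f(40, -97)*m(A(-1), 6) = (-97 + 40)*(3*6 + 6*10) = -57*(18 + 60) = -57*78 = -4446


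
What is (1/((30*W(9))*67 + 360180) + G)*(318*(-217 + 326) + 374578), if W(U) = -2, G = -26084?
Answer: -95046782278409/8904 ≈ -1.0675e+10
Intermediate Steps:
(1/((30*W(9))*67 + 360180) + G)*(318*(-217 + 326) + 374578) = (1/((30*(-2))*67 + 360180) - 26084)*(318*(-217 + 326) + 374578) = (1/(-60*67 + 360180) - 26084)*(318*109 + 374578) = (1/(-4020 + 360180) - 26084)*(34662 + 374578) = (1/356160 - 26084)*409240 = -9290077439/356160*409240 = -95046782278409/8904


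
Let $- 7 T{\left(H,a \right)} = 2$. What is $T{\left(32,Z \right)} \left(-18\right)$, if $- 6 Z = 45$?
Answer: $\frac{36}{7} \approx 5.1429$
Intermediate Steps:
$Z = - \frac{15}{2}$ ($Z = \left(- \frac{1}{6}\right) 45 = - \frac{15}{2} \approx -7.5$)
$T{\left(H,a \right)} = - \frac{2}{7}$ ($T{\left(H,a \right)} = \left(- \frac{1}{7}\right) 2 = - \frac{2}{7}$)
$T{\left(32,Z \right)} \left(-18\right) = \left(- \frac{2}{7}\right) \left(-18\right) = \frac{36}{7}$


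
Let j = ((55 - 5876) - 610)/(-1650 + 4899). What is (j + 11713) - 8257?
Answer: 11222113/3249 ≈ 3454.0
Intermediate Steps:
j = -6431/3249 (j = (-5821 - 610)/3249 = -6431*1/3249 = -6431/3249 ≈ -1.9794)
(j + 11713) - 8257 = (-6431/3249 + 11713) - 8257 = 38049106/3249 - 8257 = 11222113/3249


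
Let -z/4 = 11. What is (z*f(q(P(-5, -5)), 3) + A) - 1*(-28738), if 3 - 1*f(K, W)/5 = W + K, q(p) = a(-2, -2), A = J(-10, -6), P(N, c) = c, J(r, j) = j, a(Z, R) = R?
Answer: 28292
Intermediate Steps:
A = -6
q(p) = -2
z = -44 (z = -4*11 = -44)
f(K, W) = 15 - 5*K - 5*W (f(K, W) = 15 - 5*(W + K) = 15 - 5*(K + W) = 15 + (-5*K - 5*W) = 15 - 5*K - 5*W)
(z*f(q(P(-5, -5)), 3) + A) - 1*(-28738) = (-44*(15 - 5*(-2) - 5*3) - 6) - 1*(-28738) = (-44*(15 + 10 - 15) - 6) + 28738 = (-44*10 - 6) + 28738 = (-440 - 6) + 28738 = -446 + 28738 = 28292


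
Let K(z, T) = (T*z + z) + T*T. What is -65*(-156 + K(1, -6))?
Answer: 8125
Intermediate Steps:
K(z, T) = z + T² + T*z (K(z, T) = (z + T*z) + T² = z + T² + T*z)
-65*(-156 + K(1, -6)) = -65*(-156 + (1 + (-6)² - 6*1)) = -65*(-156 + (1 + 36 - 6)) = -65*(-156 + 31) = -65*(-125) = 8125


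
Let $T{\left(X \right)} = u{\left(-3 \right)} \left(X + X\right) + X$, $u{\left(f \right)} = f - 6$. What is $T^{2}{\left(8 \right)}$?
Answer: $18496$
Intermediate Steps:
$u{\left(f \right)} = -6 + f$ ($u{\left(f \right)} = f - 6 = -6 + f$)
$T{\left(X \right)} = - 17 X$ ($T{\left(X \right)} = \left(-6 - 3\right) \left(X + X\right) + X = - 9 \cdot 2 X + X = - 18 X + X = - 17 X$)
$T^{2}{\left(8 \right)} = \left(\left(-17\right) 8\right)^{2} = \left(-136\right)^{2} = 18496$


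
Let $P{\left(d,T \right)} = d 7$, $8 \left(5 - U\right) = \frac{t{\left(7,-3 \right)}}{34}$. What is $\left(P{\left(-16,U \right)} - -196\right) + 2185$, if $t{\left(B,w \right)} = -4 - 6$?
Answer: $2269$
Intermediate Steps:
$t{\left(B,w \right)} = -10$ ($t{\left(B,w \right)} = -4 - 6 = -10$)
$U = \frac{685}{136}$ ($U = 5 - \frac{\left(-10\right) \frac{1}{34}}{8} = 5 - - \frac{5}{136} = 5 + \frac{5}{136} = \frac{685}{136} \approx 5.0368$)
$P{\left(d,T \right)} = 7 d$
$\left(P{\left(-16,U \right)} - -196\right) + 2185 = \left(7 \left(-16\right) - -196\right) + 2185 = \left(-112 + 196\right) + 2185 = 84 + 2185 = 2269$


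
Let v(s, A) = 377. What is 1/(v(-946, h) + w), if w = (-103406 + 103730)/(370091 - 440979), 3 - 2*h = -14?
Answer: 17722/6681113 ≈ 0.0026526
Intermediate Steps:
h = 17/2 (h = 3/2 - 1/2*(-14) = 3/2 + 7 = 17/2 ≈ 8.5000)
w = -81/17722 (w = 324/(-70888) = 324*(-1/70888) = -81/17722 ≈ -0.0045706)
1/(v(-946, h) + w) = 1/(377 - 81/17722) = 1/(6681113/17722) = 17722/6681113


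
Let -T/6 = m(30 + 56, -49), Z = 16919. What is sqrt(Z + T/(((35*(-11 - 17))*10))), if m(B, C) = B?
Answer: sqrt(82903358)/70 ≈ 130.07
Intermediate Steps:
T = -516 (T = -6*(30 + 56) = -6*86 = -516)
sqrt(Z + T/(((35*(-11 - 17))*10))) = sqrt(16919 - 516*1/(350*(-11 - 17))) = sqrt(16919 - 516/((35*(-28))*10)) = sqrt(16919 - 516/((-980*10))) = sqrt(16919 - 516/(-9800)) = sqrt(16919 - 516*(-1/9800)) = sqrt(16919 + 129/2450) = sqrt(41451679/2450) = sqrt(82903358)/70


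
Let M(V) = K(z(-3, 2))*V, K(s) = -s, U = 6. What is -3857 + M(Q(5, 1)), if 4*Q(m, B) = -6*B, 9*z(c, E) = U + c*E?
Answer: -3857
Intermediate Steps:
z(c, E) = 2/3 + E*c/9 (z(c, E) = (6 + c*E)/9 = (6 + E*c)/9 = 2/3 + E*c/9)
Q(m, B) = -3*B/2 (Q(m, B) = (-6*B)/4 = -3*B/2)
M(V) = 0 (M(V) = (-(2/3 + (1/9)*2*(-3)))*V = (-(2/3 - 2/3))*V = (-1*0)*V = 0*V = 0)
-3857 + M(Q(5, 1)) = -3857 + 0 = -3857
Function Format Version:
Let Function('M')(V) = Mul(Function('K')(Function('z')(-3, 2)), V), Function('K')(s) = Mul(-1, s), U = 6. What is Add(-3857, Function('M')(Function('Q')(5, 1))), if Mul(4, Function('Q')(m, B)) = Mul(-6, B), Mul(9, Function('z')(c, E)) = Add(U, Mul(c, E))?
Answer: -3857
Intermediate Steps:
Function('z')(c, E) = Add(Rational(2, 3), Mul(Rational(1, 9), E, c)) (Function('z')(c, E) = Mul(Rational(1, 9), Add(6, Mul(c, E))) = Mul(Rational(1, 9), Add(6, Mul(E, c))) = Add(Rational(2, 3), Mul(Rational(1, 9), E, c)))
Function('Q')(m, B) = Mul(Rational(-3, 2), B) (Function('Q')(m, B) = Mul(Rational(1, 4), Mul(-6, B)) = Mul(Rational(-3, 2), B))
Function('M')(V) = 0 (Function('M')(V) = Mul(Mul(-1, Add(Rational(2, 3), Mul(Rational(1, 9), 2, -3))), V) = Mul(Mul(-1, Add(Rational(2, 3), Rational(-2, 3))), V) = Mul(Mul(-1, 0), V) = Mul(0, V) = 0)
Add(-3857, Function('M')(Function('Q')(5, 1))) = Add(-3857, 0) = -3857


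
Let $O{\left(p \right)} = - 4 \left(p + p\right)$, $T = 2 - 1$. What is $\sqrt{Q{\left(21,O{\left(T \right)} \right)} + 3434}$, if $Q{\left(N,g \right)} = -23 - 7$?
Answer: $2 \sqrt{851} \approx 58.344$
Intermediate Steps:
$T = 1$
$O{\left(p \right)} = - 8 p$ ($O{\left(p \right)} = - 4 \cdot 2 p = - 8 p$)
$Q{\left(N,g \right)} = -30$
$\sqrt{Q{\left(21,O{\left(T \right)} \right)} + 3434} = \sqrt{-30 + 3434} = \sqrt{3404} = 2 \sqrt{851}$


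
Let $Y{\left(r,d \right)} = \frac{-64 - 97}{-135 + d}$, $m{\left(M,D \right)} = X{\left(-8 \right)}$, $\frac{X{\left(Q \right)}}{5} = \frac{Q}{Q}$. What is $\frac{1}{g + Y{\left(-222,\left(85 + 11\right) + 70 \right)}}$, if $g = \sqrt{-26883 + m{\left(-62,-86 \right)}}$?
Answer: $- \frac{4991}{25855679} - \frac{961 i \sqrt{26878}}{25855679} \approx -0.00019303 - 0.0060935 i$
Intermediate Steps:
$X{\left(Q \right)} = 5$ ($X{\left(Q \right)} = 5 \frac{Q}{Q} = 5 \cdot 1 = 5$)
$m{\left(M,D \right)} = 5$
$Y{\left(r,d \right)} = - \frac{161}{-135 + d}$
$g = i \sqrt{26878}$ ($g = \sqrt{-26883 + 5} = \sqrt{-26878} = i \sqrt{26878} \approx 163.95 i$)
$\frac{1}{g + Y{\left(-222,\left(85 + 11\right) + 70 \right)}} = \frac{1}{i \sqrt{26878} - \frac{161}{-135 + \left(\left(85 + 11\right) + 70\right)}} = \frac{1}{i \sqrt{26878} - \frac{161}{-135 + \left(96 + 70\right)}} = \frac{1}{i \sqrt{26878} - \frac{161}{-135 + 166}} = \frac{1}{i \sqrt{26878} - \frac{161}{31}} = \frac{1}{- \frac{161}{31} + i \sqrt{26878}}$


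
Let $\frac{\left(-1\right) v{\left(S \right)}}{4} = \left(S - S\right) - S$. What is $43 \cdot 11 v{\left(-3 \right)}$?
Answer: $-5676$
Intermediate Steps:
$v{\left(S \right)} = 4 S$ ($v{\left(S \right)} = - 4 \left(\left(S - S\right) - S\right) = - 4 \left(0 - S\right) = - 4 \left(- S\right) = 4 S$)
$43 \cdot 11 v{\left(-3 \right)} = 43 \cdot 11 \cdot 4 \left(-3\right) = 473 \left(-12\right) = -5676$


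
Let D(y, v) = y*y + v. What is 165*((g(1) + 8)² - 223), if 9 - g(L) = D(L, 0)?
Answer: 5445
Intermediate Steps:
D(y, v) = v + y² (D(y, v) = y² + v = v + y²)
g(L) = 9 - L² (g(L) = 9 - (0 + L²) = 9 - L²)
165*((g(1) + 8)² - 223) = 165*(((9 - 1*1²) + 8)² - 223) = 165*(((9 - 1*1) + 8)² - 223) = 165*(((9 - 1) + 8)² - 223) = 165*((8 + 8)² - 223) = 165*(16² - 223) = 165*(256 - 223) = 165*33 = 5445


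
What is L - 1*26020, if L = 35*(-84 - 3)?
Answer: -29065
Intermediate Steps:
L = -3045 (L = 35*(-87) = -3045)
L - 1*26020 = -3045 - 1*26020 = -3045 - 26020 = -29065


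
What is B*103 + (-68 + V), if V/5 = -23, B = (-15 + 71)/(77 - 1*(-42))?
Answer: -2287/17 ≈ -134.53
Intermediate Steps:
B = 8/17 (B = 56/(77 + 42) = 56/119 = 56*(1/119) = 8/17 ≈ 0.47059)
V = -115 (V = 5*(-23) = -115)
B*103 + (-68 + V) = (8/17)*103 + (-68 - 115) = 824/17 - 183 = -2287/17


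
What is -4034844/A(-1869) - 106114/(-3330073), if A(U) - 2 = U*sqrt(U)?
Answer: 2*(-6718162425692*I + 99163533*sqrt(1869))/(3330073*(2*I + 1869*sqrt(1869))) ≈ 0.030629 - 49.936*I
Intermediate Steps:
A(U) = 2 + U**(3/2) (A(U) = 2 + U*sqrt(U) = 2 + U**(3/2))
-4034844/A(-1869) - 106114/(-3330073) = -4034844/(2 + (-1869)**(3/2)) - 106114/(-3330073) = -4034844/(2 - 1869*I*sqrt(1869)) - 106114*(-1/3330073) = -4034844/(2 - 1869*I*sqrt(1869)) + 106114/3330073 = 106114/3330073 - 4034844/(2 - 1869*I*sqrt(1869))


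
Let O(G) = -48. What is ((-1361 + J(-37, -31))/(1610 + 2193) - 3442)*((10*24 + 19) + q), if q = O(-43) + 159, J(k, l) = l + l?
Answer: -4843799130/3803 ≈ -1.2737e+6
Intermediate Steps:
J(k, l) = 2*l
q = 111 (q = -48 + 159 = 111)
((-1361 + J(-37, -31))/(1610 + 2193) - 3442)*((10*24 + 19) + q) = ((-1361 + 2*(-31))/(1610 + 2193) - 3442)*((10*24 + 19) + 111) = ((-1361 - 62)/3803 - 3442)*((240 + 19) + 111) = (-1423*1/3803 - 3442)*(259 + 111) = (-1423/3803 - 3442)*370 = -13091349/3803*370 = -4843799130/3803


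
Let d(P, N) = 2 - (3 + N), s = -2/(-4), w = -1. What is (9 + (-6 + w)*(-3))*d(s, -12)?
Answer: 330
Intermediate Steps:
s = ½ (s = -2*(-¼) = ½ ≈ 0.50000)
d(P, N) = -1 - N (d(P, N) = 2 + (-3 - N) = -1 - N)
(9 + (-6 + w)*(-3))*d(s, -12) = (9 + (-6 - 1)*(-3))*(-1 - 1*(-12)) = (9 - 7*(-3))*(-1 + 12) = (9 + 21)*11 = 30*11 = 330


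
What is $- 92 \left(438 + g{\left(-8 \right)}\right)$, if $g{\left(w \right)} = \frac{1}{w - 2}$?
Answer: $- \frac{201434}{5} \approx -40287.0$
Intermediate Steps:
$g{\left(w \right)} = \frac{1}{-2 + w}$
$- 92 \left(438 + g{\left(-8 \right)}\right) = - 92 \left(438 + \frac{1}{-2 - 8}\right) = - 92 \left(438 + \frac{1}{-10}\right) = - 92 \left(438 - \frac{1}{10}\right) = \left(-92\right) \frac{4379}{10} = - \frac{201434}{5}$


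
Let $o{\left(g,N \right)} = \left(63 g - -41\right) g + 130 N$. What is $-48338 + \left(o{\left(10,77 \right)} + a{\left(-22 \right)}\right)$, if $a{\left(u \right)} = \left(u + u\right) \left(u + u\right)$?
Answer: $-29682$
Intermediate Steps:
$a{\left(u \right)} = 4 u^{2}$ ($a{\left(u \right)} = 2 u 2 u = 4 u^{2}$)
$o{\left(g,N \right)} = 130 N + g \left(41 + 63 g\right)$ ($o{\left(g,N \right)} = \left(63 g + 41\right) g + 130 N = \left(41 + 63 g\right) g + 130 N = g \left(41 + 63 g\right) + 130 N = 130 N + g \left(41 + 63 g\right)$)
$-48338 + \left(o{\left(10,77 \right)} + a{\left(-22 \right)}\right) = -48338 + \left(\left(41 \cdot 10 + 63 \cdot 10^{2} + 130 \cdot 77\right) + 4 \left(-22\right)^{2}\right) = -48338 + \left(\left(410 + 63 \cdot 100 + 10010\right) + 4 \cdot 484\right) = -48338 + \left(\left(410 + 6300 + 10010\right) + 1936\right) = -48338 + \left(16720 + 1936\right) = -48338 + 18656 = -29682$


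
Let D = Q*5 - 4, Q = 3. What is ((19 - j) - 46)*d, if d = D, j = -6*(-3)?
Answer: -495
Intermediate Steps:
j = 18
D = 11 (D = 3*5 - 4 = 15 - 4 = 11)
d = 11
((19 - j) - 46)*d = ((19 - 1*18) - 46)*11 = ((19 - 18) - 46)*11 = (1 - 46)*11 = -45*11 = -495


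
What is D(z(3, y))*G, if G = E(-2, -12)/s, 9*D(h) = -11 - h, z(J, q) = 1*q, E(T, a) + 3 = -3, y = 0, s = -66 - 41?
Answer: -22/321 ≈ -0.068536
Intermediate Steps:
s = -107
E(T, a) = -6 (E(T, a) = -3 - 3 = -6)
z(J, q) = q
D(h) = -11/9 - h/9 (D(h) = (-11 - h)/9 = -11/9 - h/9)
G = 6/107 (G = -6/(-107) = -6*(-1/107) = 6/107 ≈ 0.056075)
D(z(3, y))*G = (-11/9 - ⅑*0)*(6/107) = (-11/9 + 0)*(6/107) = -11/9*6/107 = -22/321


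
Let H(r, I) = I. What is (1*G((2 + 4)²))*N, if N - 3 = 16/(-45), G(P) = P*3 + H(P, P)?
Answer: 1904/5 ≈ 380.80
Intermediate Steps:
G(P) = 4*P (G(P) = P*3 + P = 3*P + P = 4*P)
N = 119/45 (N = 3 + 16/(-45) = 3 + 16*(-1/45) = 3 - 16/45 = 119/45 ≈ 2.6444)
(1*G((2 + 4)²))*N = (1*(4*(2 + 4)²))*(119/45) = (1*(4*6²))*(119/45) = (1*(4*36))*(119/45) = (1*144)*(119/45) = 144*(119/45) = 1904/5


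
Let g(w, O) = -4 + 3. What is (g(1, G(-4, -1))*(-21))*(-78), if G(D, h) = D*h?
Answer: -1638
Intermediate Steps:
g(w, O) = -1
(g(1, G(-4, -1))*(-21))*(-78) = -1*(-21)*(-78) = 21*(-78) = -1638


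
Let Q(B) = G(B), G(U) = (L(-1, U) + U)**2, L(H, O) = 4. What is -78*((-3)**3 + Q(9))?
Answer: -11076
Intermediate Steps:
G(U) = (4 + U)**2
Q(B) = (4 + B)**2
-78*((-3)**3 + Q(9)) = -78*((-3)**3 + (4 + 9)**2) = -78*(-27 + 13**2) = -78*(-27 + 169) = -78*142 = -11076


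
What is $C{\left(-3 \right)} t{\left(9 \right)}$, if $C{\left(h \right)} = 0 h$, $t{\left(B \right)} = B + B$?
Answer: $0$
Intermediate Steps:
$t{\left(B \right)} = 2 B$
$C{\left(h \right)} = 0$
$C{\left(-3 \right)} t{\left(9 \right)} = 0 \cdot 2 \cdot 9 = 0 \cdot 18 = 0$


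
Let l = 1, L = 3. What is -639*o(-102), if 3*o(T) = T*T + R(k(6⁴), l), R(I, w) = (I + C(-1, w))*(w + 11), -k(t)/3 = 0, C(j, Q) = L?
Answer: -2223720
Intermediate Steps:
C(j, Q) = 3
k(t) = 0 (k(t) = -3*0 = 0)
R(I, w) = (3 + I)*(11 + w) (R(I, w) = (I + 3)*(w + 11) = (3 + I)*(11 + w))
o(T) = 12 + T²/3 (o(T) = (T*T + (33 + 3*1 + 11*0 + 0*1))/3 = (T² + (33 + 3 + 0 + 0))/3 = (T² + 36)/3 = (36 + T²)/3 = 12 + T²/3)
-639*o(-102) = -639*(12 + (⅓)*(-102)²) = -639*(12 + (⅓)*10404) = -639*(12 + 3468) = -639*3480 = -2223720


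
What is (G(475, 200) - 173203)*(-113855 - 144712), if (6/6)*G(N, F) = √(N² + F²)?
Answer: 44784580101 - 32320875*√17 ≈ 4.4651e+10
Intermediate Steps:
G(N, F) = √(F² + N²) (G(N, F) = √(N² + F²) = √(F² + N²))
(G(475, 200) - 173203)*(-113855 - 144712) = (√(200² + 475²) - 173203)*(-113855 - 144712) = (√(40000 + 225625) - 173203)*(-258567) = (√265625 - 173203)*(-258567) = (125*√17 - 173203)*(-258567) = (-173203 + 125*√17)*(-258567) = 44784580101 - 32320875*√17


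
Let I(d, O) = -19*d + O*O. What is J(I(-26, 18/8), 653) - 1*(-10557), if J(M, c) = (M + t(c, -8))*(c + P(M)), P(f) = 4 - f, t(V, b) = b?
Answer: 22557231/256 ≈ 88114.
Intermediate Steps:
I(d, O) = O**2 - 19*d (I(d, O) = -19*d + O**2 = O**2 - 19*d)
J(M, c) = (-8 + M)*(4 + c - M) (J(M, c) = (M - 8)*(c + (4 - M)) = (-8 + M)*(4 + c - M))
J(I(-26, 18/8), 653) - 1*(-10557) = (-32 - ((18/8)**2 - 19*(-26))**2 - 8*653 + 12*((18/8)**2 - 19*(-26)) + ((18/8)**2 - 19*(-26))*653) - 1*(-10557) = (-32 - ((18*(1/8))**2 + 494)**2 - 5224 + 12*((18*(1/8))**2 + 494) + ((18*(1/8))**2 + 494)*653) + 10557 = (-32 - ((9/4)**2 + 494)**2 - 5224 + 12*((9/4)**2 + 494) + ((9/4)**2 + 494)*653) + 10557 = (-32 - (81/16 + 494)**2 - 5224 + 12*(81/16 + 494) + (81/16 + 494)*653) + 10557 = (-32 - (7985/16)**2 - 5224 + 12*(7985/16) + (7985/16)*653) + 10557 = (-32 - 1*63760225/256 - 5224 + 23955/4 + 5214205/16) + 10557 = (-32 - 63760225/256 - 5224 + 23955/4 + 5214205/16) + 10557 = 19854639/256 + 10557 = 22557231/256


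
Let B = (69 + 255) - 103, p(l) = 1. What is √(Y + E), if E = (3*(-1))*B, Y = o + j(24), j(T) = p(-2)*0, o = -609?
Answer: 2*I*√318 ≈ 35.665*I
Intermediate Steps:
B = 221 (B = 324 - 103 = 221)
j(T) = 0 (j(T) = 1*0 = 0)
Y = -609 (Y = -609 + 0 = -609)
E = -663 (E = (3*(-1))*221 = -3*221 = -663)
√(Y + E) = √(-609 - 663) = √(-1272) = 2*I*√318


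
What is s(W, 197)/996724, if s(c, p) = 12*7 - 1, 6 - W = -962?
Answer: 83/996724 ≈ 8.3273e-5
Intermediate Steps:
W = 968 (W = 6 - 1*(-962) = 6 + 962 = 968)
s(c, p) = 83 (s(c, p) = 84 - 1 = 83)
s(W, 197)/996724 = 83/996724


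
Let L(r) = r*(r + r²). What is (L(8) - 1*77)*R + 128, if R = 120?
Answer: 60008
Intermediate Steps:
(L(8) - 1*77)*R + 128 = (8²*(1 + 8) - 1*77)*120 + 128 = (64*9 - 77)*120 + 128 = (576 - 77)*120 + 128 = 499*120 + 128 = 59880 + 128 = 60008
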